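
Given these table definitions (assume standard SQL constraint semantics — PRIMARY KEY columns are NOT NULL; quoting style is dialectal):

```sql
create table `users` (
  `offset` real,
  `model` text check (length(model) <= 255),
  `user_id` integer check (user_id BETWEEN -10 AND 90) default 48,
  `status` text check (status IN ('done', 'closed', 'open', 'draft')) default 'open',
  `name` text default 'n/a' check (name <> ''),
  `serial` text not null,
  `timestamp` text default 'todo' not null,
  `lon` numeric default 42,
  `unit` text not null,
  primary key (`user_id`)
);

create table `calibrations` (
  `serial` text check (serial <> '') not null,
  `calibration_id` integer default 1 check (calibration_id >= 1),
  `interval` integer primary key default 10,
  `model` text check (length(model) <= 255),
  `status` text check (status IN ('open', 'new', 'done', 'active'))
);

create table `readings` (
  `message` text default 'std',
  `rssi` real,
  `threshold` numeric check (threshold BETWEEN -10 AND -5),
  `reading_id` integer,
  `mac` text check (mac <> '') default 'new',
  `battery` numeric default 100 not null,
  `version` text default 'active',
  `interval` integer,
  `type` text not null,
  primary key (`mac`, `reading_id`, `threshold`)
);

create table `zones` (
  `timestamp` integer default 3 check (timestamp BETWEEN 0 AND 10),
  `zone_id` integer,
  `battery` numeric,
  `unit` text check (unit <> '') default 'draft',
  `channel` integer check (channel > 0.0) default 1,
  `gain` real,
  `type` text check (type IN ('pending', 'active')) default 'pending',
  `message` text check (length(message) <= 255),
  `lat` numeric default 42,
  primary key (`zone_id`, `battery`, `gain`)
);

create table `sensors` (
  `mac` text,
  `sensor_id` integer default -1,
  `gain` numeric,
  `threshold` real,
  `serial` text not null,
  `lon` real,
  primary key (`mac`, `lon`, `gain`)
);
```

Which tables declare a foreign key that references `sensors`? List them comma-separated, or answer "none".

none

No REFERENCES clause anywhere in the schema names sensors.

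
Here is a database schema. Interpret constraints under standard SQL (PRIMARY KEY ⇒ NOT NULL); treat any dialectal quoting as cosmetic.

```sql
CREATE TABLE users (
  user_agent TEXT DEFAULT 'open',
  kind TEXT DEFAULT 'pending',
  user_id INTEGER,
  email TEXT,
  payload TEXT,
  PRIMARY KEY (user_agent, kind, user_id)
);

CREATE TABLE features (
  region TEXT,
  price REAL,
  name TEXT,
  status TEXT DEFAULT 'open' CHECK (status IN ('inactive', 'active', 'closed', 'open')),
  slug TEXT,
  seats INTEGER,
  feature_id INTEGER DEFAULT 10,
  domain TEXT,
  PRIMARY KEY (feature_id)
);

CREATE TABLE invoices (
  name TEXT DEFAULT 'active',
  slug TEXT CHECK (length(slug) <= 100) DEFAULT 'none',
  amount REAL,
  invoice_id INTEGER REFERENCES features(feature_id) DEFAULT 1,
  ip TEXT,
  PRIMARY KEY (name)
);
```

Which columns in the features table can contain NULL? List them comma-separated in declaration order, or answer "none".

- region: no NOT NULL constraint applies → nullable.
- price: no NOT NULL constraint applies → nullable.
- name: no NOT NULL constraint applies → nullable.
- status: CHECK does not forbid NULL (a CHECK constraint passes when its expression is NULL) → nullable.
- slug: no NOT NULL constraint applies → nullable.
- seats: no NOT NULL constraint applies → nullable.
- feature_id: part of the PRIMARY KEY, which implies NOT NULL → not nullable.
- domain: no NOT NULL constraint applies → nullable.

region, price, name, status, slug, seats, domain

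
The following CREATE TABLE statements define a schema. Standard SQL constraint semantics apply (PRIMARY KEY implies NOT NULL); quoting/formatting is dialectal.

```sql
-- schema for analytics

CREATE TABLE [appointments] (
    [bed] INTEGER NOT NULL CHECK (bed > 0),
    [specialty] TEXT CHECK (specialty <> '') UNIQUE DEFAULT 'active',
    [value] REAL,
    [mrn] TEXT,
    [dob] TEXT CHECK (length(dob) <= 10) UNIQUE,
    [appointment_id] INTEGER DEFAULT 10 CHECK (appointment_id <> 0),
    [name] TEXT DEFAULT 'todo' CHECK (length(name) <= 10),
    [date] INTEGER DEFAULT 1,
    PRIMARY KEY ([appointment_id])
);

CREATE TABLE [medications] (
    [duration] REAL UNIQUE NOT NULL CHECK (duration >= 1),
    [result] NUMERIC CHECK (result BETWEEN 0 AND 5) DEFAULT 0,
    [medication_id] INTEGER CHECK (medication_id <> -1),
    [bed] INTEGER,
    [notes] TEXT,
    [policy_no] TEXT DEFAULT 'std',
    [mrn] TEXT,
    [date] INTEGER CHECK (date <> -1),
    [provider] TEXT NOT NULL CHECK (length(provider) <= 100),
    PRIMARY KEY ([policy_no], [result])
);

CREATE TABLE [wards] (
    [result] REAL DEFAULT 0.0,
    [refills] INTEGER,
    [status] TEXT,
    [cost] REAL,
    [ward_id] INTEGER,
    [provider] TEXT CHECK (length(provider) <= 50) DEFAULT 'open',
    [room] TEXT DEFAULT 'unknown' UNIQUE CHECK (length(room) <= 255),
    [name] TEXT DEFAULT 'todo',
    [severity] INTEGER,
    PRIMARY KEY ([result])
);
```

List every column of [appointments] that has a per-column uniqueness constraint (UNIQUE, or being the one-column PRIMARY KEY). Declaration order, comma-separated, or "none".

- bed: no UNIQUE or single-column PK constraint.
- specialty: declared UNIQUE → unique.
- value: no UNIQUE or single-column PK constraint.
- mrn: no UNIQUE or single-column PK constraint.
- dob: declared UNIQUE → unique.
- appointment_id: single-column PRIMARY KEY → unique.
- name: no UNIQUE or single-column PK constraint.
- date: no UNIQUE or single-column PK constraint.

specialty, dob, appointment_id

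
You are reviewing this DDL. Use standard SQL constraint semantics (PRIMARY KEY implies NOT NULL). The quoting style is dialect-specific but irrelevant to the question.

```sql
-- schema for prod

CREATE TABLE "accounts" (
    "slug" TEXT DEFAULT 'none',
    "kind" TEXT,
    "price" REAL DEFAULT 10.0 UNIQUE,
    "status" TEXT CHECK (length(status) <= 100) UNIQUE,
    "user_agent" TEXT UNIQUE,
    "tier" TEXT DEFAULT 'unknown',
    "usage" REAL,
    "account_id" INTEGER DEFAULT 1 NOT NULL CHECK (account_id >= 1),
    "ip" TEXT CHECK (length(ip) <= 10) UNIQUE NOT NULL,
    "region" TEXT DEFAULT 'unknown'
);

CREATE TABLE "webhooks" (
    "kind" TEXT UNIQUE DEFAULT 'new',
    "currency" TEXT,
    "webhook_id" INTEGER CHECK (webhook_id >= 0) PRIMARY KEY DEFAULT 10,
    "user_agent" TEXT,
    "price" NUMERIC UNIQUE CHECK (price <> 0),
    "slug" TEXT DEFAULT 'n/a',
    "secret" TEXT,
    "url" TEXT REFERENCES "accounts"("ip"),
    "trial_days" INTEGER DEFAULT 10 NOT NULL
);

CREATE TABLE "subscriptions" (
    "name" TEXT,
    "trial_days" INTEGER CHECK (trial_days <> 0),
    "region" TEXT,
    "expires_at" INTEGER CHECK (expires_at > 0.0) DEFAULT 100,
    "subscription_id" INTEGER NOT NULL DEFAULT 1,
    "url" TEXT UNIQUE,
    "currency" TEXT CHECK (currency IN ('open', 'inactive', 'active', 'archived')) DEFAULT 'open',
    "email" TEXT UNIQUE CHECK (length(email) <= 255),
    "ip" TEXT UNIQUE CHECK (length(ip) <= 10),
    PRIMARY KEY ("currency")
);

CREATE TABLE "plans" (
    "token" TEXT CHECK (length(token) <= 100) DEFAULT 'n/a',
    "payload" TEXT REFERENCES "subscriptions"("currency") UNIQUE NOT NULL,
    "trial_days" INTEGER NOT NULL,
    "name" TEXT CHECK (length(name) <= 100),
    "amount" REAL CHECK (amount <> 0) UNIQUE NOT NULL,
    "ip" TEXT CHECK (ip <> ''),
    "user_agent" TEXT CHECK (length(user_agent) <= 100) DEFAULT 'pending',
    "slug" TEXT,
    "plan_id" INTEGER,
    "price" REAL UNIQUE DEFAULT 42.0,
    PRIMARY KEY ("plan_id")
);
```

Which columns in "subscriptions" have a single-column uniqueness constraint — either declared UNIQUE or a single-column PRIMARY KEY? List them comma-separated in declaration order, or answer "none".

- name: no UNIQUE or single-column PK constraint.
- trial_days: no UNIQUE or single-column PK constraint.
- region: no UNIQUE or single-column PK constraint.
- expires_at: no UNIQUE or single-column PK constraint.
- subscription_id: no UNIQUE or single-column PK constraint.
- url: declared UNIQUE → unique.
- currency: single-column PRIMARY KEY → unique.
- email: declared UNIQUE → unique.
- ip: declared UNIQUE → unique.

url, currency, email, ip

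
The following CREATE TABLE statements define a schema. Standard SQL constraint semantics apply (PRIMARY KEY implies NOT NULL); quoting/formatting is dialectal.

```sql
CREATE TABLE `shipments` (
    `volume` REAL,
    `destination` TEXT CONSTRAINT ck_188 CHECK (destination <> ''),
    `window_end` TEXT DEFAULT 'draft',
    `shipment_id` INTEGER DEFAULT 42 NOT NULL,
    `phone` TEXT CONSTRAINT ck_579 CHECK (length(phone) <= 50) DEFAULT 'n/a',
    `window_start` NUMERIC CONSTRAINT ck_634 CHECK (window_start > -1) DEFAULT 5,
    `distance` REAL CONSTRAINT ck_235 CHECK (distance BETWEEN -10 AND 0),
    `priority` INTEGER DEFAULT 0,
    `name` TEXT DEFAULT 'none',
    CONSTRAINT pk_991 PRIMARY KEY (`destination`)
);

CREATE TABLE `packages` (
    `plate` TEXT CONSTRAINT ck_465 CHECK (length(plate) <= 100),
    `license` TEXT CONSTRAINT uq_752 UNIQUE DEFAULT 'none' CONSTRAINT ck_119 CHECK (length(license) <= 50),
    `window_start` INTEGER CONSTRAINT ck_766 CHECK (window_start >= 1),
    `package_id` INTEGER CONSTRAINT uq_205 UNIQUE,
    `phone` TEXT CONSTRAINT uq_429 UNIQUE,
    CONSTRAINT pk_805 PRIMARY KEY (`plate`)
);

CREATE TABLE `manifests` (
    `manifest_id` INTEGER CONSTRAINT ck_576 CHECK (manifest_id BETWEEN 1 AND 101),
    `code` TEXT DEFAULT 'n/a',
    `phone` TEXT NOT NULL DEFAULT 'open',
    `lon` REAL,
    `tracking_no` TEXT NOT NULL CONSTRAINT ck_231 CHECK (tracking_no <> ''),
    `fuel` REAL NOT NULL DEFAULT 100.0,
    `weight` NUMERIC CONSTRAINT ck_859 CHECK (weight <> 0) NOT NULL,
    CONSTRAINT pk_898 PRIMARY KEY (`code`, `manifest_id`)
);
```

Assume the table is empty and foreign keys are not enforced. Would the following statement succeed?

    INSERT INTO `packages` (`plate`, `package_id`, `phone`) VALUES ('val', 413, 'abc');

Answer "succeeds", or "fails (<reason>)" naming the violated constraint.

succeeds

NOT NULL columns: plate is supplied.
CHECK constraints: 'val' satisfies (length(plate) <= 100).
No constraint is violated.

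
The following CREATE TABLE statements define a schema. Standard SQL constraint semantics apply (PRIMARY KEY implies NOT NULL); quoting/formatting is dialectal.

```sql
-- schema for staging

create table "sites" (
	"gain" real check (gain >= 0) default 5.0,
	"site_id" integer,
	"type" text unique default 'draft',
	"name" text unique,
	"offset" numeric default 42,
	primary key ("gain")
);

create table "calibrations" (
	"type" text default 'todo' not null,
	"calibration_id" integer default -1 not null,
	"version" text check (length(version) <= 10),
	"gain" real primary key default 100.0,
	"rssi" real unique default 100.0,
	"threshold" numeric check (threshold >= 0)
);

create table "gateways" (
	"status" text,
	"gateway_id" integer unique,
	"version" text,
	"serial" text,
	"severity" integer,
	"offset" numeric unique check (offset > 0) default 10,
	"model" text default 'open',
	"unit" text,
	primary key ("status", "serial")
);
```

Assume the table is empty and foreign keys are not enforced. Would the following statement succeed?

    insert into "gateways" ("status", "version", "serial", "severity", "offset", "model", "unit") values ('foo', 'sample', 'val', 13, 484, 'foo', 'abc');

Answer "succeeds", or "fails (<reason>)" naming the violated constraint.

NOT NULL columns: serial is supplied; status is supplied.
CHECK constraints: 484 satisfies (offset > 0).
No constraint is violated.

succeeds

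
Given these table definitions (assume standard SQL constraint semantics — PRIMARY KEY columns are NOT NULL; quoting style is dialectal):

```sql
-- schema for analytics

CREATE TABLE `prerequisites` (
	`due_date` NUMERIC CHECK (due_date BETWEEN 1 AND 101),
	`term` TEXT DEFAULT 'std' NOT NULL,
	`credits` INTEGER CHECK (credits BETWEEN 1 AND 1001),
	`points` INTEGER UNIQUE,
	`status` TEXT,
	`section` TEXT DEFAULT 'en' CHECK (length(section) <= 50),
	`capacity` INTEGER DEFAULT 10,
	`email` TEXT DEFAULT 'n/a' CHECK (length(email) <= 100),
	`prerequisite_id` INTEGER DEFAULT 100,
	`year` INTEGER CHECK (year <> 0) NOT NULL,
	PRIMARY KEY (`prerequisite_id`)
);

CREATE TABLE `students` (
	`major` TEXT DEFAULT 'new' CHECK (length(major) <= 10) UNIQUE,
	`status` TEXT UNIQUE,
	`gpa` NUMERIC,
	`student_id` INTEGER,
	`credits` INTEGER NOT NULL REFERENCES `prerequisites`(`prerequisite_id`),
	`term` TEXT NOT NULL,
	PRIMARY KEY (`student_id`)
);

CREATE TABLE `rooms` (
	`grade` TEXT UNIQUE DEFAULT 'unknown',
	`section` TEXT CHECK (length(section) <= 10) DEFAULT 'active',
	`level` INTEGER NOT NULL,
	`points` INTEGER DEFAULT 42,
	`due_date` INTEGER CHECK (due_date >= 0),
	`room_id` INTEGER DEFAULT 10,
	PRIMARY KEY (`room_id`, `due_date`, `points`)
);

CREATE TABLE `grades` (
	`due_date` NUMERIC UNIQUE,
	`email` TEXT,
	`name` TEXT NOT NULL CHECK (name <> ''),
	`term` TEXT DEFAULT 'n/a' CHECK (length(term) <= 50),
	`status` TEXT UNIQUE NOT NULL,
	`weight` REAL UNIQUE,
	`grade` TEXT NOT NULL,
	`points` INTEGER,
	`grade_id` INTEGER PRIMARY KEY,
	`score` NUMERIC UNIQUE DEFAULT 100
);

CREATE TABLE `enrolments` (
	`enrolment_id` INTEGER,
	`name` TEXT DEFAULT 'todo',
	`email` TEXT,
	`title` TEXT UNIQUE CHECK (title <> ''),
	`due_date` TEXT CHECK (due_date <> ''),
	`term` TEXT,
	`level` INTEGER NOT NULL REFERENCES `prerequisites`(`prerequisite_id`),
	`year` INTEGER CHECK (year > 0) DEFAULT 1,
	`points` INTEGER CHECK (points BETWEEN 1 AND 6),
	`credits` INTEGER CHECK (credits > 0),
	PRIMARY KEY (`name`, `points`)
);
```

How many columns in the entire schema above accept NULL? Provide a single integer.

prerequisites: 7 nullable (due_date, credits, points, status, section, capacity, email — PK (prerequisite_id) and explicit NOT NULL columns excluded).
students: 3 nullable (major, status, gpa — PK (student_id) and explicit NOT NULL columns excluded).
rooms: 2 nullable (grade, section — PK (room_id, due_date, points) and explicit NOT NULL columns excluded).
grades: 6 nullable (due_date, email, term, weight, points, score — PK (grade_id) and explicit NOT NULL columns excluded).
enrolments: 7 nullable (enrolment_id, email, title, due_date, term, year, credits — PK (name, points) and explicit NOT NULL columns excluded).
Total: 7 + 3 + 2 + 6 + 7 = 25.

25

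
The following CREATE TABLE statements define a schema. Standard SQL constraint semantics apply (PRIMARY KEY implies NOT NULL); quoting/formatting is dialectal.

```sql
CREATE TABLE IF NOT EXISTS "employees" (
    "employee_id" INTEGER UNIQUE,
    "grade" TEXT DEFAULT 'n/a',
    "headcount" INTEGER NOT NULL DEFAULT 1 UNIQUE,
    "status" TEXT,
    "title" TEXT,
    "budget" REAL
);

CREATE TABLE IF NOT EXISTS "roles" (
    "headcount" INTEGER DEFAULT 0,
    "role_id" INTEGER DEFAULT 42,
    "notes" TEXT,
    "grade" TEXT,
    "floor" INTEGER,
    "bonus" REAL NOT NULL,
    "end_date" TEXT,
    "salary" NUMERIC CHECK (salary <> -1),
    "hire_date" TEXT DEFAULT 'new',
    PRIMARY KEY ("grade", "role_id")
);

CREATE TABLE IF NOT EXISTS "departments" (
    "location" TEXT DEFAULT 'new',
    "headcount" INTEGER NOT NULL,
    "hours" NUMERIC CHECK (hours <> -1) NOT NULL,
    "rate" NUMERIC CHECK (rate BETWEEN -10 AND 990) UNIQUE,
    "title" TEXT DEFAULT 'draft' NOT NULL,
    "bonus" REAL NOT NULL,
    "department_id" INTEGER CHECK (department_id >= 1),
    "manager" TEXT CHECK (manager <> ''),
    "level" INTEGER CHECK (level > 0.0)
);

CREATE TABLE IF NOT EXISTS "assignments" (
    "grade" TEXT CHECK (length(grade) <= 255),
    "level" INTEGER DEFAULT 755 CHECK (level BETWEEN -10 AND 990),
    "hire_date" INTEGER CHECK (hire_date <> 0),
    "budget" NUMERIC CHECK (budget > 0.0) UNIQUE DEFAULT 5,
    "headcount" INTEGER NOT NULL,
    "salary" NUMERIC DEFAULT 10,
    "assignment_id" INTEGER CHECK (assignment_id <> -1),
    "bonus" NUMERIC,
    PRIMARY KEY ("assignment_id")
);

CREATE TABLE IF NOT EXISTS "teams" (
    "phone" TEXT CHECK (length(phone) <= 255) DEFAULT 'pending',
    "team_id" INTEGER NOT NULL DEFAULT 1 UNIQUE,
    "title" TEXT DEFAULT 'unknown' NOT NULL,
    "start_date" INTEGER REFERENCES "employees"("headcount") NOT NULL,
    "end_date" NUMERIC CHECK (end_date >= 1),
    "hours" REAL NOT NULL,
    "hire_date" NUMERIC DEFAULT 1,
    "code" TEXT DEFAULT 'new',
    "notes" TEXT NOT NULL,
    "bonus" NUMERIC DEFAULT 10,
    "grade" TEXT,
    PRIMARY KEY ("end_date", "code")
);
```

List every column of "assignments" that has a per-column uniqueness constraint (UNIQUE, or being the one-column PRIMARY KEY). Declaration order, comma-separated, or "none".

budget, assignment_id

- grade: no UNIQUE or single-column PK constraint.
- level: no UNIQUE or single-column PK constraint.
- hire_date: no UNIQUE or single-column PK constraint.
- budget: declared UNIQUE → unique.
- headcount: no UNIQUE or single-column PK constraint.
- salary: no UNIQUE or single-column PK constraint.
- assignment_id: single-column PRIMARY KEY → unique.
- bonus: no UNIQUE or single-column PK constraint.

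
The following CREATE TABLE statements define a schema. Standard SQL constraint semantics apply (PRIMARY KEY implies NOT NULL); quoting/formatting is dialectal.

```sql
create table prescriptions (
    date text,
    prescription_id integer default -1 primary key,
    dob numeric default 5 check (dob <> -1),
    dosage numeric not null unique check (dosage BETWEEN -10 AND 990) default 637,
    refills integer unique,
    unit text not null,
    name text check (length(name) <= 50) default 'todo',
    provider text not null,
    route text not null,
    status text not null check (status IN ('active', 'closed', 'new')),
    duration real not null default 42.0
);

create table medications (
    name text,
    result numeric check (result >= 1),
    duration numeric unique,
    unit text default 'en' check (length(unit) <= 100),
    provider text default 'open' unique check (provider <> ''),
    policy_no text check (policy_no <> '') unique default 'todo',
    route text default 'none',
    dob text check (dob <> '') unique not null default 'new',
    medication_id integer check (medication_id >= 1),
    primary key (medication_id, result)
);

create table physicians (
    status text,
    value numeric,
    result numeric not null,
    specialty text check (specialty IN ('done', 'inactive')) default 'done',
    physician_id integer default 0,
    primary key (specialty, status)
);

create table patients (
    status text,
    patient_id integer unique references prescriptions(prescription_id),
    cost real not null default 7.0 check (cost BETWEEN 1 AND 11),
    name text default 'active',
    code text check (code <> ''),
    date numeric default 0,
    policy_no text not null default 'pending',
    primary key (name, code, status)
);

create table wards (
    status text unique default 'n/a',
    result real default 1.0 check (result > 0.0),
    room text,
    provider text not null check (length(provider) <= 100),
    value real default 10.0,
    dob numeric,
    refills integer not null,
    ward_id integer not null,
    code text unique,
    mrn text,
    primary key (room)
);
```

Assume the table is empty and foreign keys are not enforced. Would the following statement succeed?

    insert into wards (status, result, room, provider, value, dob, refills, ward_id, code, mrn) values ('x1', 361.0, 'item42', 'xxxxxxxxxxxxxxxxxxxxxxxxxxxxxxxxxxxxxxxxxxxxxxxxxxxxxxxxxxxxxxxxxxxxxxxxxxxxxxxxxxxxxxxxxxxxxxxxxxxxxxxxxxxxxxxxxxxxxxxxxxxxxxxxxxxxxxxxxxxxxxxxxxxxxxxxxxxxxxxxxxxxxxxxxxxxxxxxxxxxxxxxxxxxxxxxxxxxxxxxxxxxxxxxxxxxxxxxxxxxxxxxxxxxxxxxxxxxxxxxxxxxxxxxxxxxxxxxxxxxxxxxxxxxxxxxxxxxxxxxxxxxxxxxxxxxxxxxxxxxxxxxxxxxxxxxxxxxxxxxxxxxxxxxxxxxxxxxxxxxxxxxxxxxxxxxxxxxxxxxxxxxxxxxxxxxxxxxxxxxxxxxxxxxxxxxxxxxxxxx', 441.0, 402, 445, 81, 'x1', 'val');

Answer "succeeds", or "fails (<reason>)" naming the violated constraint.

fails (CHECK on provider)

The value 'xxxxxxxxxxxxxxxxxxxxxxxxxxxxxxxxxxxxxxxxxxxxxxxxxxxxxxxxxxxxxxxxxxxxxxxxxxxxxxxxxxxxxxxxxxxxxxxxxxxxxxxxxxxxxxxxxxxxxxxxxxxxxxxxxxxxxxxxxxxxxxxxxxxxxxxxxxxxxxxxxxxxxxxxxxxxxxxxxxxxxxxxxxxxxxxxxxxxxxxxxxxxxxxxxxxxxxxxxxxxxxxxxxxxxxxxxxxxxxxxxxxxxxxxxxxxxxxxxxxxxxxxxxxxxxxxxxxxxxxxxxxxxxxxxxxxxxxxxxxxxxxxxxxxxxxxxxxxxxxxxxxxxxxxxxxxxxxxxxxxxxxxxxxxxxxxxxxxxxxxxxxxxxxxxxxxxxxxxxxxxxxxxxxxxxxxxxxxxxxx' for provider violates CHECK (length(provider) <= 100).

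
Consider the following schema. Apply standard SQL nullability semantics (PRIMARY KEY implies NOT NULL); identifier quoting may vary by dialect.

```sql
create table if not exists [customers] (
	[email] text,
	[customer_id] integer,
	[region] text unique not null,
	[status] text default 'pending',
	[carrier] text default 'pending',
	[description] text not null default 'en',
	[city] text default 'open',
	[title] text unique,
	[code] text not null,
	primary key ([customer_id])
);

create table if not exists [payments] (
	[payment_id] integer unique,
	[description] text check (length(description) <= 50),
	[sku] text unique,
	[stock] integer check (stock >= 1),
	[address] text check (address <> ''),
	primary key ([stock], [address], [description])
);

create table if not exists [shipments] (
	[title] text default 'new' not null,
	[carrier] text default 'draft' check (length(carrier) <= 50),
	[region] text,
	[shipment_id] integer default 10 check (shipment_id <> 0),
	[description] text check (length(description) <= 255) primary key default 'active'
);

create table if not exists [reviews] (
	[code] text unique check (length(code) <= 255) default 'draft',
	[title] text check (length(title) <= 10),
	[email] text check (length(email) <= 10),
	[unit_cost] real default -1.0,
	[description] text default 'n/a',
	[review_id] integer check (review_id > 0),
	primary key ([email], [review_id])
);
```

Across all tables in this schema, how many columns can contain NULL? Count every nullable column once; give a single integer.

customers: 5 nullable (email, status, carrier, city, title — PK (customer_id) and explicit NOT NULL columns excluded).
payments: 2 nullable (payment_id, sku — PK (stock, address, description) and explicit NOT NULL columns excluded).
shipments: 3 nullable (carrier, region, shipment_id — PK (description) and explicit NOT NULL columns excluded).
reviews: 4 nullable (code, title, unit_cost, description — PK (email, review_id) and explicit NOT NULL columns excluded).
Total: 5 + 2 + 3 + 4 = 14.

14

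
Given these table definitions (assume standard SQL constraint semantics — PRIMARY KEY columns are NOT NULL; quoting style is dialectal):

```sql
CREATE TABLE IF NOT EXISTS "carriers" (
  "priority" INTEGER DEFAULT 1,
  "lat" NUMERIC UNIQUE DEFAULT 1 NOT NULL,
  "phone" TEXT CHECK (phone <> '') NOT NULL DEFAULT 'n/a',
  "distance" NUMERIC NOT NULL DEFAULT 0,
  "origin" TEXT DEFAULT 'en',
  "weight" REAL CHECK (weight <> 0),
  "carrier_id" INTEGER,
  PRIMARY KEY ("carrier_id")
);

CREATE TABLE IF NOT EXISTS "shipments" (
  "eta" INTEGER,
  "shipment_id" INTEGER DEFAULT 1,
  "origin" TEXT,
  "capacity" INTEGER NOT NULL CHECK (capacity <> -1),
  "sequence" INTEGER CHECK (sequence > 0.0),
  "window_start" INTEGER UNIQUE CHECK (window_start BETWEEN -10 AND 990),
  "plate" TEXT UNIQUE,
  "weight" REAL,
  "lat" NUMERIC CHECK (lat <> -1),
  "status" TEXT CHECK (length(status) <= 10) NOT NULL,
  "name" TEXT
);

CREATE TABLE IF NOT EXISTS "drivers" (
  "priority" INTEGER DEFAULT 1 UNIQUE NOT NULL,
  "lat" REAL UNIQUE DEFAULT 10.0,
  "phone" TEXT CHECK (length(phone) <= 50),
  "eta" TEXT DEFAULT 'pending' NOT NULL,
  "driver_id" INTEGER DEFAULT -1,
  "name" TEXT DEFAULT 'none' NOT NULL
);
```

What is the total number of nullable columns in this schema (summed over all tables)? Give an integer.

15

carriers: 3 nullable (priority, origin, weight — PK (carrier_id) and explicit NOT NULL columns excluded).
shipments: 9 nullable (eta, shipment_id, origin, sequence, window_start, plate, weight, lat, name — PK none and explicit NOT NULL columns excluded).
drivers: 3 nullable (lat, phone, driver_id — PK none and explicit NOT NULL columns excluded).
Total: 3 + 9 + 3 = 15.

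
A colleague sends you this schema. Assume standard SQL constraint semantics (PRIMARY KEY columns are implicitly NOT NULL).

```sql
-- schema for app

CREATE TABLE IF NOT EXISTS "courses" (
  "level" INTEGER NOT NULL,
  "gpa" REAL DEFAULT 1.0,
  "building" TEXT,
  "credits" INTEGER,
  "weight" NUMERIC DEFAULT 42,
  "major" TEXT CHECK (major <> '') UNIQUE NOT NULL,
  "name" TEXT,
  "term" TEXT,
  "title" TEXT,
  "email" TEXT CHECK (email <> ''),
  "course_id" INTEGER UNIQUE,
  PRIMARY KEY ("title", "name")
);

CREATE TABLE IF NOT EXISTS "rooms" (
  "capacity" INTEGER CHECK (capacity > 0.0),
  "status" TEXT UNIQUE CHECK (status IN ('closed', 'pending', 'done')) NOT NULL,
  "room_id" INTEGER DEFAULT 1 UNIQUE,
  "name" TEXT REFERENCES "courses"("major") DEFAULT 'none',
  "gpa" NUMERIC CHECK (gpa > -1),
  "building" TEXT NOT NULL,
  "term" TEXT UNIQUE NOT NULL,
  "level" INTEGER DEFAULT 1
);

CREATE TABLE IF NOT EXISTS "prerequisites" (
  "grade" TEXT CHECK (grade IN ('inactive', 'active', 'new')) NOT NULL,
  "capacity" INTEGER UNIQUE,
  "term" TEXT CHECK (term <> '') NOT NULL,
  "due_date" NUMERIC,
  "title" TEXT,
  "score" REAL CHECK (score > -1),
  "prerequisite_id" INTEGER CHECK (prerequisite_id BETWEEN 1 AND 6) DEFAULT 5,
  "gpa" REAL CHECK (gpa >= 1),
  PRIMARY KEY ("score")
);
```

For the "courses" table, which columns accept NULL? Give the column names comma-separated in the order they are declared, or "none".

- level: declared NOT NULL → not nullable.
- gpa: DEFAULT only fills an omitted column; an explicit NULL is still allowed → nullable.
- building: no NOT NULL constraint applies → nullable.
- credits: no NOT NULL constraint applies → nullable.
- weight: DEFAULT only fills an omitted column; an explicit NULL is still allowed → nullable.
- major: declared NOT NULL → not nullable.
- name: part of the PRIMARY KEY, which implies NOT NULL → not nullable.
- term: no NOT NULL constraint applies → nullable.
- title: part of the PRIMARY KEY, which implies NOT NULL → not nullable.
- email: CHECK does not forbid NULL (a CHECK constraint passes when its expression is NULL) → nullable.
- course_id: UNIQUE does not imply NOT NULL → nullable.

gpa, building, credits, weight, term, email, course_id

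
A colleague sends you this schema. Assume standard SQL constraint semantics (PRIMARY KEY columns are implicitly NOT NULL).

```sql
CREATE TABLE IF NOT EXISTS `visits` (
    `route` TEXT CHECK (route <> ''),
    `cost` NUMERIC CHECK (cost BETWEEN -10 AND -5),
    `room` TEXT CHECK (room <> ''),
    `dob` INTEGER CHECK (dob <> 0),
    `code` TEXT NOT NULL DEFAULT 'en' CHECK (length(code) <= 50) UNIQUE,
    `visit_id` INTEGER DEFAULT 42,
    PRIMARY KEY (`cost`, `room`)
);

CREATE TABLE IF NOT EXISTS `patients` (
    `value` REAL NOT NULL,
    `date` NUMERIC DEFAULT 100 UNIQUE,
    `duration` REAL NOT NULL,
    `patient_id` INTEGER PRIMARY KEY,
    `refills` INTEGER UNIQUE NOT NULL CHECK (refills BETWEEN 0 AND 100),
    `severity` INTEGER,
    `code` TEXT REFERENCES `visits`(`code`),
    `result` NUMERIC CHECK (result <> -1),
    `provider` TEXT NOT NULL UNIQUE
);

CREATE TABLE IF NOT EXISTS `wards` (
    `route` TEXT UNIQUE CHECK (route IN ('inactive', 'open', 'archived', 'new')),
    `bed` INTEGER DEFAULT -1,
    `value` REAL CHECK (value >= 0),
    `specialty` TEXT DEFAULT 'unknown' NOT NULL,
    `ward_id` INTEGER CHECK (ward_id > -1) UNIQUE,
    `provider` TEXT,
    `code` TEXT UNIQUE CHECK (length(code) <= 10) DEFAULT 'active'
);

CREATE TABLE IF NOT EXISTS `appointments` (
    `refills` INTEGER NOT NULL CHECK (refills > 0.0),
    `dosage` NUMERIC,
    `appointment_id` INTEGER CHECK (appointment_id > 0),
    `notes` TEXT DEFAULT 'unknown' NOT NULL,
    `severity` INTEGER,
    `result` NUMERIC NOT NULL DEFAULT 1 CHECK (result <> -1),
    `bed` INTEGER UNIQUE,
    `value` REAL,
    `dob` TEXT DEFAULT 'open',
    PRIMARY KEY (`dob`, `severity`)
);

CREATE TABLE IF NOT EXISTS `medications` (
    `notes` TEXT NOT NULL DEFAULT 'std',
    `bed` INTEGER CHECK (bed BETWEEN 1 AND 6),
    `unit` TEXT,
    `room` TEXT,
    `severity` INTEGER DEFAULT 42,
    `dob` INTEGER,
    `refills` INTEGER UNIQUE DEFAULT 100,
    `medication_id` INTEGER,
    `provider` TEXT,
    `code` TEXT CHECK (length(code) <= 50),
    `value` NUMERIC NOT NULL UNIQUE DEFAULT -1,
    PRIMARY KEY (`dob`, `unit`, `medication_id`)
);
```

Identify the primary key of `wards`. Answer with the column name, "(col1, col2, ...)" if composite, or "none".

none

No column is declared PRIMARY KEY inline, and there is no table-level PRIMARY KEY clause in wards.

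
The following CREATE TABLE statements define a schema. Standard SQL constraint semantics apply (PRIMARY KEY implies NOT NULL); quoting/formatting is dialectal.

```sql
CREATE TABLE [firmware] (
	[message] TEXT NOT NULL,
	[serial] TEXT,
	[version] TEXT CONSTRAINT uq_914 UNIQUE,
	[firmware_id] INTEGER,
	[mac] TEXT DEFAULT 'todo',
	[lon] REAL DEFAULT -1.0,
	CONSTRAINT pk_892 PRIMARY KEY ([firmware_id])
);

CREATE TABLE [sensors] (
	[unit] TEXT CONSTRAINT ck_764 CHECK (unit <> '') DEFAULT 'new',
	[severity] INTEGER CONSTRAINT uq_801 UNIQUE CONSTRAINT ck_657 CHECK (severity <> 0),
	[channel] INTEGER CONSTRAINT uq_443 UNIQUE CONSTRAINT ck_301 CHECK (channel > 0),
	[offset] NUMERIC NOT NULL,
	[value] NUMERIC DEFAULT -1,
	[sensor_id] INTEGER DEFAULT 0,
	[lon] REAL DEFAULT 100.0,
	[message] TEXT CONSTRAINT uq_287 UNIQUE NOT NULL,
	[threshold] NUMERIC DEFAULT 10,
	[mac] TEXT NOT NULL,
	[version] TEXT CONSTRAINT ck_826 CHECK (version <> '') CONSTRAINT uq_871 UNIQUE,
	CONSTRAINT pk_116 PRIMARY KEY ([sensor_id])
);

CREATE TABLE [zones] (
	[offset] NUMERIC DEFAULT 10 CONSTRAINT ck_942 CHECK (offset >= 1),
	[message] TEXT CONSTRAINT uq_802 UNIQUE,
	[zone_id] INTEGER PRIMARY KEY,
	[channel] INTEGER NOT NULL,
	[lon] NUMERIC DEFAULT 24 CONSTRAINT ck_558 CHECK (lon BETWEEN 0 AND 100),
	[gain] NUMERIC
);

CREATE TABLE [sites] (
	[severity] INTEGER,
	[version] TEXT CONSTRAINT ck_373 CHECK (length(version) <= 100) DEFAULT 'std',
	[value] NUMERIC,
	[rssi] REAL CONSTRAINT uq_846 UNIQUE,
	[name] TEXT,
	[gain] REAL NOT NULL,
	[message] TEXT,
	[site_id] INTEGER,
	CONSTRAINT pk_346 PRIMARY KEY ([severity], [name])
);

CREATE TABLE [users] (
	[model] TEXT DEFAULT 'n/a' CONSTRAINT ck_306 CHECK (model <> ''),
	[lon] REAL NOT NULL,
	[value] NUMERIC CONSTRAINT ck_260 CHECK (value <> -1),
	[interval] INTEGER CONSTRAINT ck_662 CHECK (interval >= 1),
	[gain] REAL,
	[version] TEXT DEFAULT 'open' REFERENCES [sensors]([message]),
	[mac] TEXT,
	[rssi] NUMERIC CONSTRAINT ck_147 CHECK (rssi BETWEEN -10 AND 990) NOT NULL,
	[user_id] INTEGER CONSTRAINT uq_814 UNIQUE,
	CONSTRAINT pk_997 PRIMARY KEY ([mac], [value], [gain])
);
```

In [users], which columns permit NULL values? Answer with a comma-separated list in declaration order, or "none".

model, interval, version, user_id

- model: CHECK does not forbid NULL (a CHECK constraint passes when its expression is NULL) → nullable.
- lon: declared NOT NULL → not nullable.
- value: part of the PRIMARY KEY, which implies NOT NULL → not nullable.
- interval: CHECK does not forbid NULL (a CHECK constraint passes when its expression is NULL) → nullable.
- gain: part of the PRIMARY KEY, which implies NOT NULL → not nullable.
- version: a foreign key column may be NULL unless separately constrained → nullable.
- mac: part of the PRIMARY KEY, which implies NOT NULL → not nullable.
- rssi: declared NOT NULL → not nullable.
- user_id: UNIQUE does not imply NOT NULL → nullable.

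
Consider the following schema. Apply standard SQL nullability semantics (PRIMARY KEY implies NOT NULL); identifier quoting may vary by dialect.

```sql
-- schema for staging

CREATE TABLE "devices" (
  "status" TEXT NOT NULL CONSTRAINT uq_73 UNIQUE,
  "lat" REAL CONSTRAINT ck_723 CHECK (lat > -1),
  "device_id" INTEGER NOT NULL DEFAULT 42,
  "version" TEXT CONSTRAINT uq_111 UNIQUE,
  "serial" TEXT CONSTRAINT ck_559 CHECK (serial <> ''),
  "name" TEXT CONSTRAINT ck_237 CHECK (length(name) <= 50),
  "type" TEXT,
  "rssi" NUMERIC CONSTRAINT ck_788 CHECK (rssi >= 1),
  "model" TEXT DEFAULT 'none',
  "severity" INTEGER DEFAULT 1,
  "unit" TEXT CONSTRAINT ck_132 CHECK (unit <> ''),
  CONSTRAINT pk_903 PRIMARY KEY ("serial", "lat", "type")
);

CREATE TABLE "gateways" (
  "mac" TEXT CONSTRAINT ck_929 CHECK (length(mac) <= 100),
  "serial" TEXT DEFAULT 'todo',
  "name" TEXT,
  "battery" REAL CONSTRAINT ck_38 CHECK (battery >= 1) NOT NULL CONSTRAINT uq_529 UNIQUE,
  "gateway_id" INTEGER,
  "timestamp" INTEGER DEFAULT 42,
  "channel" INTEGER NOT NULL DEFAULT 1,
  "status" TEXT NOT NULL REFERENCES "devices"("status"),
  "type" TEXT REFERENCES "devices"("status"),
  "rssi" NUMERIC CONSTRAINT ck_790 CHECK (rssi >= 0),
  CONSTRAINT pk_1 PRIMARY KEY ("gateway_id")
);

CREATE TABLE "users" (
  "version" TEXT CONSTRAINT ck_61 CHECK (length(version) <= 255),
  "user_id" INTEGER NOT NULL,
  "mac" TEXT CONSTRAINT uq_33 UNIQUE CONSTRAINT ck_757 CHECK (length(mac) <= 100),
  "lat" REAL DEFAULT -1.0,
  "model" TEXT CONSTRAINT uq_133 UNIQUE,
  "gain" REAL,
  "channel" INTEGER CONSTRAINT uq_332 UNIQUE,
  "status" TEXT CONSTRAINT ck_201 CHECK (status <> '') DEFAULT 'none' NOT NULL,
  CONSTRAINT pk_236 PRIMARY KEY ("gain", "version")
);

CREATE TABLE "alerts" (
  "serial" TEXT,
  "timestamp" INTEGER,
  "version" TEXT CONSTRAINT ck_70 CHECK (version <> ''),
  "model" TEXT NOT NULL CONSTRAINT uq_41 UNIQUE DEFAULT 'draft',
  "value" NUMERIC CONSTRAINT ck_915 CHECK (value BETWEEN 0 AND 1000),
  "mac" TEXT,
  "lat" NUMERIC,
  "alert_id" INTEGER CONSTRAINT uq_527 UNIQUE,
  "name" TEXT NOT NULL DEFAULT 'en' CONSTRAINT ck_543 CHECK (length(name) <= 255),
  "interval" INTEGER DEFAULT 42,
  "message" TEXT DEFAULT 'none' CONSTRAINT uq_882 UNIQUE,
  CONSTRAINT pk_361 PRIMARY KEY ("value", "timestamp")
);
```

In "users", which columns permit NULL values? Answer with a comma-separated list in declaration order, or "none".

mac, lat, model, channel

- version: part of the PRIMARY KEY, which implies NOT NULL → not nullable.
- user_id: declared NOT NULL → not nullable.
- mac: CHECK does not forbid NULL (a CHECK constraint passes when its expression is NULL) → nullable.
- lat: DEFAULT only fills an omitted column; an explicit NULL is still allowed → nullable.
- model: UNIQUE does not imply NOT NULL → nullable.
- gain: part of the PRIMARY KEY, which implies NOT NULL → not nullable.
- channel: UNIQUE does not imply NOT NULL → nullable.
- status: declared NOT NULL → not nullable.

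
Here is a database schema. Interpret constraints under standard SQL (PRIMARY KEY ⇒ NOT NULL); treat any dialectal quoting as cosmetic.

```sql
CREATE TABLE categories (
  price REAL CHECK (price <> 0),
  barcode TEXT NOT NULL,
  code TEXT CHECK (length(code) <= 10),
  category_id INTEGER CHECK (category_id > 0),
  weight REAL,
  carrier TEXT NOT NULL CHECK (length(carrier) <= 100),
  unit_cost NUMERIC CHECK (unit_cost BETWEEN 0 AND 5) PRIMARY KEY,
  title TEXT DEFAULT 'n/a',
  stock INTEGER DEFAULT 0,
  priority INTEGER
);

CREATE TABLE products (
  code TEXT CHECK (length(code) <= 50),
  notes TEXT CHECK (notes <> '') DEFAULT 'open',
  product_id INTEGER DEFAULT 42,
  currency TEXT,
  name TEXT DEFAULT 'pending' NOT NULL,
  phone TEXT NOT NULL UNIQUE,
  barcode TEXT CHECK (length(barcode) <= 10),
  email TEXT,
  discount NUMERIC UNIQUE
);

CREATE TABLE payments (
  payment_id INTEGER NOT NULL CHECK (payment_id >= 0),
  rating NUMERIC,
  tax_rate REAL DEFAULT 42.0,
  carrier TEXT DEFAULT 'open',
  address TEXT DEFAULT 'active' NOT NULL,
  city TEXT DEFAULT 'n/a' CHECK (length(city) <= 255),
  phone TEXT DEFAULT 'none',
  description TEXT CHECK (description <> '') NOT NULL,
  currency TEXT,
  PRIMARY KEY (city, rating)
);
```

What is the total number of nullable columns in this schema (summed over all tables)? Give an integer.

18

categories: 7 nullable (price, code, category_id, weight, title, stock, priority — PK (unit_cost) and explicit NOT NULL columns excluded).
products: 7 nullable (code, notes, product_id, currency, barcode, email, discount — PK none and explicit NOT NULL columns excluded).
payments: 4 nullable (tax_rate, carrier, phone, currency — PK (city, rating) and explicit NOT NULL columns excluded).
Total: 7 + 7 + 4 = 18.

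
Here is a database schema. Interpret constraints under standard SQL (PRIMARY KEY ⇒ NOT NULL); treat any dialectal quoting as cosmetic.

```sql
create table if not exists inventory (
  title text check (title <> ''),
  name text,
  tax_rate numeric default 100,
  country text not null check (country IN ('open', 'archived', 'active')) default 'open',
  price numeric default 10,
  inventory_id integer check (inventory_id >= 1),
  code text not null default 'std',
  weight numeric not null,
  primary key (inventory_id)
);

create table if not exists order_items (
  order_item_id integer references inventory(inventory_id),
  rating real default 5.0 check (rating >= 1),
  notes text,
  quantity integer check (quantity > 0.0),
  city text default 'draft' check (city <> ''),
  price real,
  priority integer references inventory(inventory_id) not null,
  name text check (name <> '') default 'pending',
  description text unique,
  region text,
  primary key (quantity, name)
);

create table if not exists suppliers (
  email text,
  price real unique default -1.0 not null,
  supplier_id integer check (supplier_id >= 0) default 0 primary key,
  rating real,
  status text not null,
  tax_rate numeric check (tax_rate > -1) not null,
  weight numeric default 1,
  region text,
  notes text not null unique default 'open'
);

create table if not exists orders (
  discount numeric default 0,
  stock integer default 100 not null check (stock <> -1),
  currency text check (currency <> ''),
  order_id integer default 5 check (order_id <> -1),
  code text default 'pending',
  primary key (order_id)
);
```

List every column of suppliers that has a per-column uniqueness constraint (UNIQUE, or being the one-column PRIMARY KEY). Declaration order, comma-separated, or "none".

- email: no UNIQUE or single-column PK constraint.
- price: declared UNIQUE → unique.
- supplier_id: single-column PRIMARY KEY → unique.
- rating: no UNIQUE or single-column PK constraint.
- status: no UNIQUE or single-column PK constraint.
- tax_rate: no UNIQUE or single-column PK constraint.
- weight: no UNIQUE or single-column PK constraint.
- region: no UNIQUE or single-column PK constraint.
- notes: declared UNIQUE → unique.

price, supplier_id, notes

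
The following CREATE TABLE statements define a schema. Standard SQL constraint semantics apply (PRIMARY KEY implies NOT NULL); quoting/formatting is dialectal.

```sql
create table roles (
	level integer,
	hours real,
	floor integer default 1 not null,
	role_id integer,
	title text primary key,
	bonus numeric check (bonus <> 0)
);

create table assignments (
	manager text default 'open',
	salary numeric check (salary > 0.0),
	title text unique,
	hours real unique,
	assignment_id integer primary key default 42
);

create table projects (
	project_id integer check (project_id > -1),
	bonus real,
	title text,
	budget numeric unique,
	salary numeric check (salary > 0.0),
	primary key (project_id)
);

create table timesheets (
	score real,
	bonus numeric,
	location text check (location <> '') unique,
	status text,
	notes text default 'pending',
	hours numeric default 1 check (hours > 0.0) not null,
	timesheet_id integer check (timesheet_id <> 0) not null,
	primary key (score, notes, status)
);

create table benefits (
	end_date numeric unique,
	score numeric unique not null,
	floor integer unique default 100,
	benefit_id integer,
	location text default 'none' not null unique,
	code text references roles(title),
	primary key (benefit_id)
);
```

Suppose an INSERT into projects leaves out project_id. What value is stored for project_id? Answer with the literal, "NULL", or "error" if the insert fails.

error

project_id has no DEFAULT clause.
Omitting it would insert NULL, but it is part of the PRIMARY KEY, so the INSERT fails.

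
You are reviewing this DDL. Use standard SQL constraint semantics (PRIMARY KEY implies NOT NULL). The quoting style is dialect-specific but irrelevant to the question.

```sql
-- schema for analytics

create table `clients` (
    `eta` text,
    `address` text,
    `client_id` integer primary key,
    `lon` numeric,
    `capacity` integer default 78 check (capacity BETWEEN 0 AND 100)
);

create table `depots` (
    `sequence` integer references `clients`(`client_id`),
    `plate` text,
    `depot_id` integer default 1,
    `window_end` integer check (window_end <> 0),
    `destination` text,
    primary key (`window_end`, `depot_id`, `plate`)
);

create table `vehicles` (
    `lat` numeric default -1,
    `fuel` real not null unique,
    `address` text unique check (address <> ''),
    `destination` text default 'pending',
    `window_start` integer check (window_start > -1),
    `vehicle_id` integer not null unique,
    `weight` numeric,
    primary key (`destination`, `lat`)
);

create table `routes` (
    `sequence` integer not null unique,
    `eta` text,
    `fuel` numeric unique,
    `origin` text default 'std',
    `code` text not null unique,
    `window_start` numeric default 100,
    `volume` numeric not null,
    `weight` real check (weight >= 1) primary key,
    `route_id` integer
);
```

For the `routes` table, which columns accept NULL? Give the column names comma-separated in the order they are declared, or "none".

eta, fuel, origin, window_start, route_id

- sequence: declared NOT NULL → not nullable.
- eta: no NOT NULL constraint applies → nullable.
- fuel: UNIQUE does not imply NOT NULL → nullable.
- origin: DEFAULT only fills an omitted column; an explicit NULL is still allowed → nullable.
- code: declared NOT NULL → not nullable.
- window_start: DEFAULT only fills an omitted column; an explicit NULL is still allowed → nullable.
- volume: declared NOT NULL → not nullable.
- weight: part of the PRIMARY KEY, which implies NOT NULL → not nullable.
- route_id: no NOT NULL constraint applies → nullable.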